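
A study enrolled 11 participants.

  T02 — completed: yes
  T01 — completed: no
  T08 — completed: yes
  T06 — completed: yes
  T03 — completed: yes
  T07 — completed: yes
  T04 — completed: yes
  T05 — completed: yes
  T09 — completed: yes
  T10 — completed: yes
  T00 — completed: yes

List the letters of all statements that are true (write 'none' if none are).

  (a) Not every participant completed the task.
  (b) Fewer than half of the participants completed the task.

|A| = 11, |A ∩ B| = 10, |A ∖ B| = 1.
(a) A ⊄ B (|A ∖ B| ≥ 1): holds.
(b) |A ∩ B| < |A ∖ B|: fails.

(a)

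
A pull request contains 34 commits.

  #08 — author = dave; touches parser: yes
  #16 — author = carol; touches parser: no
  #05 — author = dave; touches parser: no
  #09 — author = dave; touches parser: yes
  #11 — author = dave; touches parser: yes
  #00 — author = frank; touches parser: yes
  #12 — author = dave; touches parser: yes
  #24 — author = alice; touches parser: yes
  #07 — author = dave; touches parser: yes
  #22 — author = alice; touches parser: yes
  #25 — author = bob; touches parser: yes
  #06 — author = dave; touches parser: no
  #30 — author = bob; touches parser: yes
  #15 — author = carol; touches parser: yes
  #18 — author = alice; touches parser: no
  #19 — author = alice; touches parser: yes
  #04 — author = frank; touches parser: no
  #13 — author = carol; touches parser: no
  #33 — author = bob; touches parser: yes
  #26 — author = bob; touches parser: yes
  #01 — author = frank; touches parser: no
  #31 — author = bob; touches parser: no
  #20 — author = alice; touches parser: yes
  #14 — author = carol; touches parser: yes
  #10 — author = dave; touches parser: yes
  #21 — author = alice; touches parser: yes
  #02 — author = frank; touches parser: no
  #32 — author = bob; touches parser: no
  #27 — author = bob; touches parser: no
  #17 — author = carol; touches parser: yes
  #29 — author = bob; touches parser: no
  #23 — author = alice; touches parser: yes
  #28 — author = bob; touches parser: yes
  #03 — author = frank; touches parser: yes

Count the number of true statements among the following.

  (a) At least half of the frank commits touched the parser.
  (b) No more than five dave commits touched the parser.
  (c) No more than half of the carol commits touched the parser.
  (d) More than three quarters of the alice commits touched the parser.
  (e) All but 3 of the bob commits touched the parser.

(a) frank: |A| = 5, |A ∩ B| = 2; needs |A ∩ B| ≥ |A ∖ B| — false.
(b) dave: |A| = 8, |A ∩ B| = 6; needs |A ∩ B| ≤ 5 — false.
(c) carol: |A| = 5, |A ∩ B| = 3; needs |A ∩ B| ≤ |A ∖ B| — false.
(d) alice: |A| = 7, |A ∩ B| = 6; needs |A ∩ B| / |A| > 3/4 — true.
(e) bob: |A| = 9, |A ∩ B| = 5; needs |A ∖ B| = 3 — false.

1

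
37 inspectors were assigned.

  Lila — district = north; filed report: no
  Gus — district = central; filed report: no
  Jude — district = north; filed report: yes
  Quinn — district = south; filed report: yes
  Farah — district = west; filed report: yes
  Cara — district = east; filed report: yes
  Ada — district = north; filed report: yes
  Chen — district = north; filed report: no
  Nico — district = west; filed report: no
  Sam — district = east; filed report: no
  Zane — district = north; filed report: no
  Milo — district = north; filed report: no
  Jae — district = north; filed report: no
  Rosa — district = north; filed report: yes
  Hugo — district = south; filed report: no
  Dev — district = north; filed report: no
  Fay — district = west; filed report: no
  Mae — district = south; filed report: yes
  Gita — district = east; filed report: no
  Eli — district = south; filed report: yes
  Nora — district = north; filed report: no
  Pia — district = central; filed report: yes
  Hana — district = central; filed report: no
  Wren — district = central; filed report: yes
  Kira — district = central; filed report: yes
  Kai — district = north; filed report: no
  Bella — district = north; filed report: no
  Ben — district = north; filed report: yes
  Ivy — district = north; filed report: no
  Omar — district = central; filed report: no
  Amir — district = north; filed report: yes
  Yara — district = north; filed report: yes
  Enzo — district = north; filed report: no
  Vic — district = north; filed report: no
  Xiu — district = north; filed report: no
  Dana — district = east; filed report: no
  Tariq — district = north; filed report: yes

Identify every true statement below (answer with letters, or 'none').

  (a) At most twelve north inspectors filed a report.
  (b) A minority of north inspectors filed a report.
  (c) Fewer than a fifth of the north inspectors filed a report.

(a), (b)

|A| = 20, |A ∩ B| = 7, |A ∖ B| = 13.
(a) |A ∩ B| ≤ 12: holds.
(b) |A ∩ B| < |A ∖ B|: holds.
(c) |A ∩ B| / |A| < 1/5: fails.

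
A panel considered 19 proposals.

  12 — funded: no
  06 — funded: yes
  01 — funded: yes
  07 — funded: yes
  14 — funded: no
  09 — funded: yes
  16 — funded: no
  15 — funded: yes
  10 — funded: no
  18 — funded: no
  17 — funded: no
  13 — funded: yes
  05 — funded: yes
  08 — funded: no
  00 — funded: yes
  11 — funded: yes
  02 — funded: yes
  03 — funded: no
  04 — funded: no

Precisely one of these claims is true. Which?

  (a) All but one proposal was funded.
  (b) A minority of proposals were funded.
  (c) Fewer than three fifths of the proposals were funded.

|A| = 19, |A ∩ B| = 10, |A ∖ B| = 9.
(a) requires |A ∖ B| = 1: false.
(b) requires |A ∩ B| < |A ∖ B|: false.
(c) requires |A ∩ B| / |A| < 3/5: true.

(c)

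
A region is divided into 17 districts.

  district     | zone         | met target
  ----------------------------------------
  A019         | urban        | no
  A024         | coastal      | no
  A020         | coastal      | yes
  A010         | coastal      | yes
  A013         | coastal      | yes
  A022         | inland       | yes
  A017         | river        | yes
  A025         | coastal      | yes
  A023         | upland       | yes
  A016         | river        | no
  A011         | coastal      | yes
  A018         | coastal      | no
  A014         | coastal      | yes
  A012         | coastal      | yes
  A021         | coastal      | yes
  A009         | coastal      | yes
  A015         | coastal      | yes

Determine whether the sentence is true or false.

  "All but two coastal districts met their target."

The determiner here denotes the relation: |A ∖ B| = 2.
A (the restrictor) = {A024, A020, A010, A013, A025, A011, A018, A014, A012, A021, A009, A015}, |A| = 12.
A ∖ B = {A024, A018}, so |A ∖ B| = 2.
|A ∖ B| = 2, so the statement is true.

True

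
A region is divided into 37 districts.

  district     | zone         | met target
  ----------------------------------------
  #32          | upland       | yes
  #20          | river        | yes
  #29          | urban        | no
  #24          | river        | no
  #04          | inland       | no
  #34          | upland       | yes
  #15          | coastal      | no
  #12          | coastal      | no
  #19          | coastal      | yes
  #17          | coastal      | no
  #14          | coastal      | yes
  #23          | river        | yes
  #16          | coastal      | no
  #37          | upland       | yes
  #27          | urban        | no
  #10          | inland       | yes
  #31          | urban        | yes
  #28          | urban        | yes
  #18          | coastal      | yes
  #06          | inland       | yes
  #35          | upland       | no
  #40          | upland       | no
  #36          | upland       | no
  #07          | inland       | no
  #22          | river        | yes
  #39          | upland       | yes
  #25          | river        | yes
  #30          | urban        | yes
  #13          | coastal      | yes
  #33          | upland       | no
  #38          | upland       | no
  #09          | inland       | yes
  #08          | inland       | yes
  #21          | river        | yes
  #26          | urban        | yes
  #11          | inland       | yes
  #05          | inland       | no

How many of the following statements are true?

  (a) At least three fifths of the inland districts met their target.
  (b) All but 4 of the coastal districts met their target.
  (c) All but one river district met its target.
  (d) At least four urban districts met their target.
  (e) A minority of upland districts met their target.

5

(a) inland: |A| = 8, |A ∩ B| = 5; needs |A ∩ B| / |A| ≥ 3/5 — true.
(b) coastal: |A| = 8, |A ∩ B| = 4; needs |A ∖ B| = 4 — true.
(c) river: |A| = 6, |A ∩ B| = 5; needs |A ∖ B| = 1 — true.
(d) urban: |A| = 6, |A ∩ B| = 4; needs |A ∩ B| ≥ 4 — true.
(e) upland: |A| = 9, |A ∩ B| = 4; needs |A ∩ B| < |A ∖ B| — true.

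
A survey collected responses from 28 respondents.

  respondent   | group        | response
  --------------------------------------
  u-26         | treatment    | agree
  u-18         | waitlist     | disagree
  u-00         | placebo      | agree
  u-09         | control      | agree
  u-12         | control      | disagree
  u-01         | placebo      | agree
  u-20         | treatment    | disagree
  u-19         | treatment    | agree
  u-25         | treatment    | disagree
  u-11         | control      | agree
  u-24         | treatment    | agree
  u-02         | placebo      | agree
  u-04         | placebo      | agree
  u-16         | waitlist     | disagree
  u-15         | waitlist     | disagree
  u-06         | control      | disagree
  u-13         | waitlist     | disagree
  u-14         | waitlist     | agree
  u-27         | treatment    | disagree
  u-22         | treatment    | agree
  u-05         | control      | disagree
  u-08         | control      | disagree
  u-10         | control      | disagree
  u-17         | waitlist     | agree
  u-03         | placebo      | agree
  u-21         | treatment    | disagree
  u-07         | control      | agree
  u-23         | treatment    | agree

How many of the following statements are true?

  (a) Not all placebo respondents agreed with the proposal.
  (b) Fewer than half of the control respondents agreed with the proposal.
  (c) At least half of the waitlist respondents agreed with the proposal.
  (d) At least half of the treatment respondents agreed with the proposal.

2

(a) placebo: |A| = 5, |A ∩ B| = 5; needs A ⊄ B (|A ∖ B| ≥ 1) — false.
(b) control: |A| = 8, |A ∩ B| = 3; needs |A ∩ B| < |A ∖ B| — true.
(c) waitlist: |A| = 6, |A ∩ B| = 2; needs |A ∩ B| ≥ |A ∖ B| — false.
(d) treatment: |A| = 9, |A ∩ B| = 5; needs |A ∩ B| ≥ |A ∖ B| — true.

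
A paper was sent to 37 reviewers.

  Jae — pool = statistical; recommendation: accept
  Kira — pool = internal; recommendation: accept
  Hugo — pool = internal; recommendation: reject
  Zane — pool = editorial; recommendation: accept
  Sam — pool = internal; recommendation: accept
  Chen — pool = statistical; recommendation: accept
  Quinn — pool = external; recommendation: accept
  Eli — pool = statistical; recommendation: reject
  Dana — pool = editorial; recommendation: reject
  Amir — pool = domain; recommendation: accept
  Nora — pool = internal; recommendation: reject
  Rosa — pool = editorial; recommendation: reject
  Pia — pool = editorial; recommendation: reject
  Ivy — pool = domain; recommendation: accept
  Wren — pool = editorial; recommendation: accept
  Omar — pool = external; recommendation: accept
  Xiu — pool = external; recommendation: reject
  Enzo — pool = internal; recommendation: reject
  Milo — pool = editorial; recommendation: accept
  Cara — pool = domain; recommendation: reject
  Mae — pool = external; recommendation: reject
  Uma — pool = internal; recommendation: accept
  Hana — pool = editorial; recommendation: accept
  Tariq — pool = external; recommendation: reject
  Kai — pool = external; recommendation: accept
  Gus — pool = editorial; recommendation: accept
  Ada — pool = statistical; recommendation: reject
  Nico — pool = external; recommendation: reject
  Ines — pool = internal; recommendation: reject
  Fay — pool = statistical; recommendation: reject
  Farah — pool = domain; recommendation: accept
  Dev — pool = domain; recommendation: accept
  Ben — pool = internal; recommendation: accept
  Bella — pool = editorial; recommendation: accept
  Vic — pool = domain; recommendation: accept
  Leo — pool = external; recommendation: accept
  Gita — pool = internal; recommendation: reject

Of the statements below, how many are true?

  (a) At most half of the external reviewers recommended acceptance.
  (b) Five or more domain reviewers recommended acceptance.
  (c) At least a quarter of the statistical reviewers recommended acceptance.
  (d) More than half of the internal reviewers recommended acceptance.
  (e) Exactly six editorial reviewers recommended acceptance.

4

(a) external: |A| = 8, |A ∩ B| = 4; needs |A ∩ B| ≤ |A ∖ B| — true.
(b) domain: |A| = 6, |A ∩ B| = 5; needs |A ∩ B| ≥ 5 — true.
(c) statistical: |A| = 5, |A ∩ B| = 2; needs |A ∩ B| / |A| ≥ 1/4 — true.
(d) internal: |A| = 9, |A ∩ B| = 4; needs |A ∩ B| > |A ∖ B| — false.
(e) editorial: |A| = 9, |A ∩ B| = 6; needs |A ∩ B| = 6 — true.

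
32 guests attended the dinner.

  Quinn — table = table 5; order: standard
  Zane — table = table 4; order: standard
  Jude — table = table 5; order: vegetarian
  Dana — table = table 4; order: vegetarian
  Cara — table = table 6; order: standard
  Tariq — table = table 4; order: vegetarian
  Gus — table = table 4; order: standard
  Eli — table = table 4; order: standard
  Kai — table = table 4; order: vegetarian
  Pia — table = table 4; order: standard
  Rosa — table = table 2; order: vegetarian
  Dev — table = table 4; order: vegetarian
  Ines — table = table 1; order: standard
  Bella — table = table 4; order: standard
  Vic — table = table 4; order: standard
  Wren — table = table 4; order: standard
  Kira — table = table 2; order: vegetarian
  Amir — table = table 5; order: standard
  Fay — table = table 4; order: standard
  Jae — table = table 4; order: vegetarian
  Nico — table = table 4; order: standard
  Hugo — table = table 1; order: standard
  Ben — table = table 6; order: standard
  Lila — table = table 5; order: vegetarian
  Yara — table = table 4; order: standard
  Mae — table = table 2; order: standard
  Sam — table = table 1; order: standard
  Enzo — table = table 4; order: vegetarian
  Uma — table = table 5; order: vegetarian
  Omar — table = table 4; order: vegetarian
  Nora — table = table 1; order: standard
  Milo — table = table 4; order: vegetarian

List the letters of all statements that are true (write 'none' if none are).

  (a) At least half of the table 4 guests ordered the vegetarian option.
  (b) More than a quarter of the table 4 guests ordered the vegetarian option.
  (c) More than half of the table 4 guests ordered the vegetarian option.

|A| = 18, |A ∩ B| = 8, |A ∖ B| = 10.
(a) |A ∩ B| ≥ |A ∖ B|: fails.
(b) |A ∩ B| / |A| > 1/4: holds.
(c) |A ∩ B| > |A ∖ B|: fails.

(b)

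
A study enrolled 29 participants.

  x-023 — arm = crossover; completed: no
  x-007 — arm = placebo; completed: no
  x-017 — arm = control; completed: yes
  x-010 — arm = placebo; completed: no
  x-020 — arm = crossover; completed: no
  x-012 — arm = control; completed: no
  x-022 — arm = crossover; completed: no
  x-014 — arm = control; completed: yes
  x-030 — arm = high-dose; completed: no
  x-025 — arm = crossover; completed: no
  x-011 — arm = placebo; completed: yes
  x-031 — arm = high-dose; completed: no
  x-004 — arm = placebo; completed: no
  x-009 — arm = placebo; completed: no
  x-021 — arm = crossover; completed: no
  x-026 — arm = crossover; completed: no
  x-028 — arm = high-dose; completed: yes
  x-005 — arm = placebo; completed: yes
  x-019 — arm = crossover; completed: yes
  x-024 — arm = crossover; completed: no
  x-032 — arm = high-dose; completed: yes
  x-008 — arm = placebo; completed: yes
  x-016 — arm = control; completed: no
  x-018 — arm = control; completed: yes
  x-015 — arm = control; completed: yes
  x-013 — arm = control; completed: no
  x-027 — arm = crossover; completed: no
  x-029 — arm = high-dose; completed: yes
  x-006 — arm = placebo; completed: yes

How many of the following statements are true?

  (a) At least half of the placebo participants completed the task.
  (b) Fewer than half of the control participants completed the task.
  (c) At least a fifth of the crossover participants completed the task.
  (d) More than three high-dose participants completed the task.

(a) placebo: |A| = 8, |A ∩ B| = 4; needs |A ∩ B| ≥ |A ∖ B| — true.
(b) control: |A| = 7, |A ∩ B| = 4; needs |A ∩ B| < |A ∖ B| — false.
(c) crossover: |A| = 9, |A ∩ B| = 1; needs |A ∩ B| / |A| ≥ 1/5 — false.
(d) high-dose: |A| = 5, |A ∩ B| = 3; needs |A ∩ B| > 3 — false.

1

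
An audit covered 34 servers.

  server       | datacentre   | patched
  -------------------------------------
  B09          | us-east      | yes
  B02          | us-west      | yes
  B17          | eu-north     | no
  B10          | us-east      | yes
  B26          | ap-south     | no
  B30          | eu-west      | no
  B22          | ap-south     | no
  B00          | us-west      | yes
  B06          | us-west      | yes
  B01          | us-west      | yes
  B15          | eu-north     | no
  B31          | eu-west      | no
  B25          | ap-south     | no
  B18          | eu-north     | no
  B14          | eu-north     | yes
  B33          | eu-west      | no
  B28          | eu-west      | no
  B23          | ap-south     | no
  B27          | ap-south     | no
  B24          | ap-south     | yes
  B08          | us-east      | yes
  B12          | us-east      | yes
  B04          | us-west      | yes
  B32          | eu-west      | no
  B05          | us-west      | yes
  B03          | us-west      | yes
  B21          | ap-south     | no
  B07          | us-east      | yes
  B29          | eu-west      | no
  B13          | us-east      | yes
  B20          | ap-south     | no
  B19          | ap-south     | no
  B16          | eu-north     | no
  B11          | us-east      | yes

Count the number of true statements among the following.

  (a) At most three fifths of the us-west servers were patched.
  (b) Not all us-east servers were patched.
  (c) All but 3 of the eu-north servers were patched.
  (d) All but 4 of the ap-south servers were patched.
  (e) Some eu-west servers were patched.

(a) us-west: |A| = 7, |A ∩ B| = 7; needs |A ∩ B| / |A| ≤ 3/5 — false.
(b) us-east: |A| = 7, |A ∩ B| = 7; needs A ⊄ B (|A ∖ B| ≥ 1) — false.
(c) eu-north: |A| = 5, |A ∩ B| = 1; needs |A ∖ B| = 3 — false.
(d) ap-south: |A| = 9, |A ∩ B| = 1; needs |A ∖ B| = 4 — false.
(e) eu-west: |A| = 6, |A ∩ B| = 0; needs A ∩ B ≠ ∅ (|A ∩ B| ≥ 1) — false.

0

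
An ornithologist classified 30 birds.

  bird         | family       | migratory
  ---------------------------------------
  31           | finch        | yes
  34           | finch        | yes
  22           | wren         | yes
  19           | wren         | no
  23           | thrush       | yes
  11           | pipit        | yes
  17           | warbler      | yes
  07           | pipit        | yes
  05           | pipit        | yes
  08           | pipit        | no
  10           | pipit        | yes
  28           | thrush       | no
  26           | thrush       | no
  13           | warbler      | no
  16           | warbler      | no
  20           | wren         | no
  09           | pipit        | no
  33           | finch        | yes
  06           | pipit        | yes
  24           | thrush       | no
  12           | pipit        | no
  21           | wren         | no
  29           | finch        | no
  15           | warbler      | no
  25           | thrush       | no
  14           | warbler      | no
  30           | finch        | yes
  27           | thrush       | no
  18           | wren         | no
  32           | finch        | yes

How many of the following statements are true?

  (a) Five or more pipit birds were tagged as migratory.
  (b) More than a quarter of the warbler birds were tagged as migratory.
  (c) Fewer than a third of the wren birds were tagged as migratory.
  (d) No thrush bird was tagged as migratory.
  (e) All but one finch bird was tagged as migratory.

(a) pipit: |A| = 8, |A ∩ B| = 5; needs |A ∩ B| ≥ 5 — true.
(b) warbler: |A| = 5, |A ∩ B| = 1; needs |A ∩ B| / |A| > 1/4 — false.
(c) wren: |A| = 5, |A ∩ B| = 1; needs |A ∩ B| / |A| < 1/3 — true.
(d) thrush: |A| = 6, |A ∩ B| = 1; needs A ∩ B = ∅ (|A ∩ B| = 0) — false.
(e) finch: |A| = 6, |A ∩ B| = 5; needs |A ∖ B| = 1 — true.

3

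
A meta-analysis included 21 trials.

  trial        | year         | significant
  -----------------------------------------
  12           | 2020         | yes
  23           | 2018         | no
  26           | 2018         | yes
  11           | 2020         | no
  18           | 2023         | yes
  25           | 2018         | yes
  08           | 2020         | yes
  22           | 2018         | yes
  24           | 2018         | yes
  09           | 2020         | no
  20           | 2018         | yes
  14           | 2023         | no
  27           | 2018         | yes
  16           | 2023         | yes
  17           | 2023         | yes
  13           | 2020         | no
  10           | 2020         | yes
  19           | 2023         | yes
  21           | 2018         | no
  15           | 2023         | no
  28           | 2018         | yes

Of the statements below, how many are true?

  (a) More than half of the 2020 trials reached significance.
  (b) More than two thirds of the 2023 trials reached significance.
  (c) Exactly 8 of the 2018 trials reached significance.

(a) 2020: |A| = 6, |A ∩ B| = 3; needs |A ∩ B| > |A ∖ B| — false.
(b) 2023: |A| = 6, |A ∩ B| = 4; needs |A ∩ B| / |A| > 2/3 — false.
(c) 2018: |A| = 9, |A ∩ B| = 7; needs |A ∩ B| = 8 — false.

0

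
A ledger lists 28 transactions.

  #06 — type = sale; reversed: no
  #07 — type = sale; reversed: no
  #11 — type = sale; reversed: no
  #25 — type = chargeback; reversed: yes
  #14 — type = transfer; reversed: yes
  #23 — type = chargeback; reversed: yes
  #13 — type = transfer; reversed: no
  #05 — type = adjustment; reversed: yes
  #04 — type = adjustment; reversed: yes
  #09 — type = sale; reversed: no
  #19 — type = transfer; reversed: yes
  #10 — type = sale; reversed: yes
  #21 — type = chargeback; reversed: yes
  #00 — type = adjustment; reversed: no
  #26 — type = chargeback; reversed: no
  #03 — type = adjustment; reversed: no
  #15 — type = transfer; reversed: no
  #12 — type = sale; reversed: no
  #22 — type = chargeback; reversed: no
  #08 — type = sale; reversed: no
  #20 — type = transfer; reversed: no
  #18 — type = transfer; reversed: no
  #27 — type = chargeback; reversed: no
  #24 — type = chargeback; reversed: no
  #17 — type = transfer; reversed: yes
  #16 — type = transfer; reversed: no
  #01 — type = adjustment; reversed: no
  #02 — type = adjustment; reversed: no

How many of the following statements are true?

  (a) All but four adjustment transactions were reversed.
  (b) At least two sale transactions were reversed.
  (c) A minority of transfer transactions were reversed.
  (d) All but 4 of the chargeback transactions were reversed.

(a) adjustment: |A| = 6, |A ∩ B| = 2; needs |A ∖ B| = 4 — true.
(b) sale: |A| = 7, |A ∩ B| = 1; needs |A ∩ B| ≥ 2 — false.
(c) transfer: |A| = 8, |A ∩ B| = 3; needs |A ∩ B| < |A ∖ B| — true.
(d) chargeback: |A| = 7, |A ∩ B| = 3; needs |A ∖ B| = 4 — true.

3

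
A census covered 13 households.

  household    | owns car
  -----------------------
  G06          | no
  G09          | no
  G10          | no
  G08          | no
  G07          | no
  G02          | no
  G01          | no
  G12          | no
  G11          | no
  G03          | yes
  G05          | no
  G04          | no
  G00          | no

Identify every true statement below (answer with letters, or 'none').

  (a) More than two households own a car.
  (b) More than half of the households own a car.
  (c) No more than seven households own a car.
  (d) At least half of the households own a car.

|A| = 13, |A ∩ B| = 1, |A ∖ B| = 12.
(a) |A ∩ B| > 2: fails.
(b) |A ∩ B| > |A ∖ B|: fails.
(c) |A ∩ B| ≤ 7: holds.
(d) |A ∩ B| ≥ |A ∖ B|: fails.

(c)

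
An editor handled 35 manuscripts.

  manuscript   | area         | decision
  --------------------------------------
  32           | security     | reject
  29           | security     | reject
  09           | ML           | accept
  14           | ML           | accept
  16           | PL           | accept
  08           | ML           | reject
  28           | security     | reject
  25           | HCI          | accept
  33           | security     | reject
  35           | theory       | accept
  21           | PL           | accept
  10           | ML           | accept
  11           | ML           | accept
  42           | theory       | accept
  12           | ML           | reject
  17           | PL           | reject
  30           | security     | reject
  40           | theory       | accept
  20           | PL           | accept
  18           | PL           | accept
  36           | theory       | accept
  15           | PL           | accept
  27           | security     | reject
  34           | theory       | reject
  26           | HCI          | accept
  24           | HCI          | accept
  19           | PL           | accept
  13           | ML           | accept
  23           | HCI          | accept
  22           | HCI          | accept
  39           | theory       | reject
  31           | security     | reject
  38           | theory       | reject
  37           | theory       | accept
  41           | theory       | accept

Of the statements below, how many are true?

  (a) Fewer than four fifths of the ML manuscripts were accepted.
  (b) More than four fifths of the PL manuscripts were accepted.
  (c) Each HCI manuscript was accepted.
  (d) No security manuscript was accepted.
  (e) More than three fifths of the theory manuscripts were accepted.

(a) ML: |A| = 7, |A ∩ B| = 5; needs |A ∩ B| / |A| < 4/5 — true.
(b) PL: |A| = 7, |A ∩ B| = 6; needs |A ∩ B| / |A| > 4/5 — true.
(c) HCI: |A| = 5, |A ∩ B| = 5; needs A ⊆ B, i.e. every element of A is in B (|A ∖ B| = 0) — true.
(d) security: |A| = 7, |A ∩ B| = 0; needs A ∩ B = ∅ (|A ∩ B| = 0) — true.
(e) theory: |A| = 9, |A ∩ B| = 6; needs |A ∩ B| / |A| > 3/5 — true.

5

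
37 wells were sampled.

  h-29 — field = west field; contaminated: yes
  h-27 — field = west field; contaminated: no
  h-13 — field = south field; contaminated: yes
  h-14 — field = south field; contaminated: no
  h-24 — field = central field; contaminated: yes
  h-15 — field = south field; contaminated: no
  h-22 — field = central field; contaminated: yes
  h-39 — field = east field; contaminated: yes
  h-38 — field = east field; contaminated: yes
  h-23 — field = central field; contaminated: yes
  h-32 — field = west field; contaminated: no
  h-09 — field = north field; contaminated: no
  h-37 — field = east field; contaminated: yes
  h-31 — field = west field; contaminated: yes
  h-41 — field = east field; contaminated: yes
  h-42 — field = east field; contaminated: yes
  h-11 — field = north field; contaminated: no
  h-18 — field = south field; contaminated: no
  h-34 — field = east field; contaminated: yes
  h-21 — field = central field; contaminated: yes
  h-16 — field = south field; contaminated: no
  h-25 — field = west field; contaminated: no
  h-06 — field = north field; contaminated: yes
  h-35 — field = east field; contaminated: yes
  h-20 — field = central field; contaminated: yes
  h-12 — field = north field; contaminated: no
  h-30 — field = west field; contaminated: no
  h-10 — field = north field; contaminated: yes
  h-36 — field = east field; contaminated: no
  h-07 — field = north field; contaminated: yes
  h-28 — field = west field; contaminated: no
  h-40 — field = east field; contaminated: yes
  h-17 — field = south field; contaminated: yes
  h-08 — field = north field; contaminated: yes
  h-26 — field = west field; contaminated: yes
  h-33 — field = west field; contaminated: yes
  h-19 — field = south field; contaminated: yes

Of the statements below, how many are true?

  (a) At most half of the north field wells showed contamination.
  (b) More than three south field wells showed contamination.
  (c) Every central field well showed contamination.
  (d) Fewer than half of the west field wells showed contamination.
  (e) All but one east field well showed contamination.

3

(a) north field: |A| = 7, |A ∩ B| = 4; needs |A ∩ B| ≤ |A ∖ B| — false.
(b) south field: |A| = 7, |A ∩ B| = 3; needs |A ∩ B| > 3 — false.
(c) central field: |A| = 5, |A ∩ B| = 5; needs A ⊆ B, i.e. every element of A is in B (|A ∖ B| = 0) — true.
(d) west field: |A| = 9, |A ∩ B| = 4; needs |A ∩ B| < |A ∖ B| — true.
(e) east field: |A| = 9, |A ∩ B| = 8; needs |A ∖ B| = 1 — true.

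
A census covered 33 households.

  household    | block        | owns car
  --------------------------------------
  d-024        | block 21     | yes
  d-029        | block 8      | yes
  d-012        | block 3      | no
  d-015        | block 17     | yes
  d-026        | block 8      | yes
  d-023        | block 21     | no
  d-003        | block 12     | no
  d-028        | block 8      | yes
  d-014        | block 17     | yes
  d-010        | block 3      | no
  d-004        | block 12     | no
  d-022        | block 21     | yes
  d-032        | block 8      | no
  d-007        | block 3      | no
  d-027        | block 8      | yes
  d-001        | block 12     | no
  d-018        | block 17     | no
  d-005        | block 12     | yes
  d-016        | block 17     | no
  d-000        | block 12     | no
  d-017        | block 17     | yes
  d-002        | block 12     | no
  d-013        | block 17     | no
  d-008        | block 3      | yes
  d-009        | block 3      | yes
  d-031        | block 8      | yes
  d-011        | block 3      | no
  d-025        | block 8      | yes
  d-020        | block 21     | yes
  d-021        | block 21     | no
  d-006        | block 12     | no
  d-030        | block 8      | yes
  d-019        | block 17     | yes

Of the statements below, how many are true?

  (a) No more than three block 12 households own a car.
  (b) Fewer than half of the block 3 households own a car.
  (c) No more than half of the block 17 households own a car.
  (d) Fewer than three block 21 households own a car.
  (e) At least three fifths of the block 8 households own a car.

3

(a) block 12: |A| = 7, |A ∩ B| = 1; needs |A ∩ B| ≤ 3 — true.
(b) block 3: |A| = 6, |A ∩ B| = 2; needs |A ∩ B| < |A ∖ B| — true.
(c) block 17: |A| = 7, |A ∩ B| = 4; needs |A ∩ B| ≤ |A ∖ B| — false.
(d) block 21: |A| = 5, |A ∩ B| = 3; needs |A ∩ B| < 3 — false.
(e) block 8: |A| = 8, |A ∩ B| = 7; needs |A ∩ B| / |A| ≥ 3/5 — true.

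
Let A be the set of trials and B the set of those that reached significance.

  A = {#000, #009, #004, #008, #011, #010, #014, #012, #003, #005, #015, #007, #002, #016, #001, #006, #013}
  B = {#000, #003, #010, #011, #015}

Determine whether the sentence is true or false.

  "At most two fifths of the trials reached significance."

True

'At most two fifths of the trials reached significance' holds iff |A ∩ B| / |A| ≤ 2/5.
|A| = 17, |A ∩ B| = 5, |A ∖ B| = 12.
|A ∩ B|/|A| = 5/17, so the statement is true.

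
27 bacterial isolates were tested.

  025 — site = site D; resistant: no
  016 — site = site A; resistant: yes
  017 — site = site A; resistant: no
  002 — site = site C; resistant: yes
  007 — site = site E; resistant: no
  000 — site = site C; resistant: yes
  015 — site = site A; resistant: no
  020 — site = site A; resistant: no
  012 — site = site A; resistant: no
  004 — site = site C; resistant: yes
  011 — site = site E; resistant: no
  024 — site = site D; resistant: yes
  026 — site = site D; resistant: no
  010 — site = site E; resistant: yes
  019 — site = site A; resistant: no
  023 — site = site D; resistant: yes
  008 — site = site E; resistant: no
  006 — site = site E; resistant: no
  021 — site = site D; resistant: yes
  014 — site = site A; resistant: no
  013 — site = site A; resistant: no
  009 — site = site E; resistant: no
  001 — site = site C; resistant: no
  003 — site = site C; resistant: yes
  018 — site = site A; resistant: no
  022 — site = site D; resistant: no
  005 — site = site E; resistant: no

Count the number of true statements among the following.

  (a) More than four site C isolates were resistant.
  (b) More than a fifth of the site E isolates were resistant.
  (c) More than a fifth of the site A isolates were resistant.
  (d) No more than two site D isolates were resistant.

0

(a) site C: |A| = 5, |A ∩ B| = 4; needs |A ∩ B| > 4 — false.
(b) site E: |A| = 7, |A ∩ B| = 1; needs |A ∩ B| / |A| > 1/5 — false.
(c) site A: |A| = 9, |A ∩ B| = 1; needs |A ∩ B| / |A| > 1/5 — false.
(d) site D: |A| = 6, |A ∩ B| = 3; needs |A ∩ B| ≤ 2 — false.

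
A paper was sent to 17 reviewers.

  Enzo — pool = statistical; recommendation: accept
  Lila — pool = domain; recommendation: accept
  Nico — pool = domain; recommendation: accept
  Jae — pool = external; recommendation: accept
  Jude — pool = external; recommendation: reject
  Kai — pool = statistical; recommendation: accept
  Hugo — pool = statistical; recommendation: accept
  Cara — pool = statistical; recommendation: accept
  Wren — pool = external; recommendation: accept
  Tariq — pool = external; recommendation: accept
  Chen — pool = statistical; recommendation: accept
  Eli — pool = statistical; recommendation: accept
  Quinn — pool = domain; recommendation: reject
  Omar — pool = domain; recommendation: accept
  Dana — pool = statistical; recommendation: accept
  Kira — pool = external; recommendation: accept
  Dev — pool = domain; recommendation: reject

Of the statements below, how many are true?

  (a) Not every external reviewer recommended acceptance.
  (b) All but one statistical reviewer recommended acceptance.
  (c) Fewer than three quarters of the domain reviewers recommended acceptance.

2

(a) external: |A| = 5, |A ∩ B| = 4; needs A ⊄ B (|A ∖ B| ≥ 1) — true.
(b) statistical: |A| = 7, |A ∩ B| = 7; needs |A ∖ B| = 1 — false.
(c) domain: |A| = 5, |A ∩ B| = 3; needs |A ∩ B| / |A| < 3/4 — true.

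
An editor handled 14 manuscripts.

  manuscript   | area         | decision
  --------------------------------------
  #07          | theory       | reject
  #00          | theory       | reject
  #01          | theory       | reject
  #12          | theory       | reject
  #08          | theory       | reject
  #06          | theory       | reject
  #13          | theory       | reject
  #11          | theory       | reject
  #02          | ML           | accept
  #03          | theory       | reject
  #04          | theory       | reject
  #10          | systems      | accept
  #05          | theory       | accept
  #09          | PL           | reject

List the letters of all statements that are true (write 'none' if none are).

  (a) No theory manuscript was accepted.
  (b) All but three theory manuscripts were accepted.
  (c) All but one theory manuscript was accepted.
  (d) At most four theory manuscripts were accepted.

|A| = 11, |A ∩ B| = 1, |A ∖ B| = 10.
(a) A ∩ B = ∅ (|A ∩ B| = 0): fails.
(b) |A ∖ B| = 3: fails.
(c) |A ∖ B| = 1: fails.
(d) |A ∩ B| ≤ 4: holds.

(d)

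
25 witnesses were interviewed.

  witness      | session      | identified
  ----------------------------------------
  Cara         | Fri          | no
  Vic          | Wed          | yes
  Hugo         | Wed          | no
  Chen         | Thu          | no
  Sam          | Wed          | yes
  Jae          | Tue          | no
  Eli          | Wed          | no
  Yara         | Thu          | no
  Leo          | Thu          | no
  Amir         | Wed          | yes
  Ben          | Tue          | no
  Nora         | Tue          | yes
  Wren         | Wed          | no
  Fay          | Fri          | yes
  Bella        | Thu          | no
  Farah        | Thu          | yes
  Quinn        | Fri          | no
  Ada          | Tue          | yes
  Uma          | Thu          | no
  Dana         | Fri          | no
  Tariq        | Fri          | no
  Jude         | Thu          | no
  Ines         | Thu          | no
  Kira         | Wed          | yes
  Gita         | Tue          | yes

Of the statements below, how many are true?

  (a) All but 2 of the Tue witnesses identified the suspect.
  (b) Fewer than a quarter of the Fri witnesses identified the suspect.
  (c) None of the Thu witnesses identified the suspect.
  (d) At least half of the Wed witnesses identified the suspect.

3

(a) Tue: |A| = 5, |A ∩ B| = 3; needs |A ∖ B| = 2 — true.
(b) Fri: |A| = 5, |A ∩ B| = 1; needs |A ∩ B| / |A| < 1/4 — true.
(c) Thu: |A| = 8, |A ∩ B| = 1; needs A ∩ B = ∅ (|A ∩ B| = 0) — false.
(d) Wed: |A| = 7, |A ∩ B| = 4; needs |A ∩ B| ≥ |A ∖ B| — true.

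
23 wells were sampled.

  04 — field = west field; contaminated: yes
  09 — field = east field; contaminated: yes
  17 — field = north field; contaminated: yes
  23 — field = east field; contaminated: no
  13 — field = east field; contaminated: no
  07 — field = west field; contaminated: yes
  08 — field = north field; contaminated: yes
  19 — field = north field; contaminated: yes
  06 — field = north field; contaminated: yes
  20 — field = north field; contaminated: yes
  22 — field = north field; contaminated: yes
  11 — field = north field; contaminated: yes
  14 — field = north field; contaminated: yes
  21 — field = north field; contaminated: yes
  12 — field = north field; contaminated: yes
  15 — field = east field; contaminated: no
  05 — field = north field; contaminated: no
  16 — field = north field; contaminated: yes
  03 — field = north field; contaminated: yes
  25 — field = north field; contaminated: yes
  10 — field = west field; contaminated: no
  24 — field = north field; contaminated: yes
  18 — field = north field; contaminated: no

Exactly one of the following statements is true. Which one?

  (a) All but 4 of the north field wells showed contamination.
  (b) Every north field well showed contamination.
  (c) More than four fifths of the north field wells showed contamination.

|A| = 16, |A ∩ B| = 14, |A ∖ B| = 2.
(a) requires |A ∖ B| = 4: false.
(b) requires A ⊆ B, i.e. every element of A is in B (|A ∖ B| = 0): false.
(c) requires |A ∩ B| / |A| > 4/5: true.

(c)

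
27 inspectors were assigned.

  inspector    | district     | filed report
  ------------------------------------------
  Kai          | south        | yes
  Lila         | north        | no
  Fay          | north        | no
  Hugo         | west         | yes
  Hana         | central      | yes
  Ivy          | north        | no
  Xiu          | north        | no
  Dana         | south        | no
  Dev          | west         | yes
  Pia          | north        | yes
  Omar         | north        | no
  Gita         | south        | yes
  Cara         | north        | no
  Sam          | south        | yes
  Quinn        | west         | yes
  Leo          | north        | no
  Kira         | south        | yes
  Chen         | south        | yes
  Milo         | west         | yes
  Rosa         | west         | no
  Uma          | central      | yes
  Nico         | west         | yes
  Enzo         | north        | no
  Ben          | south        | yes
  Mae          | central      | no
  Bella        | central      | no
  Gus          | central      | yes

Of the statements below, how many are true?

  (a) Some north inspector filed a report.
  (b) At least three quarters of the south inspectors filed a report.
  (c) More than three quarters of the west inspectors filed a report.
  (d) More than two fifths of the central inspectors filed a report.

4

(a) north: |A| = 9, |A ∩ B| = 1; needs A ∩ B ≠ ∅ (|A ∩ B| ≥ 1) — true.
(b) south: |A| = 7, |A ∩ B| = 6; needs |A ∩ B| / |A| ≥ 3/4 — true.
(c) west: |A| = 6, |A ∩ B| = 5; needs |A ∩ B| / |A| > 3/4 — true.
(d) central: |A| = 5, |A ∩ B| = 3; needs |A ∩ B| / |A| > 2/5 — true.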